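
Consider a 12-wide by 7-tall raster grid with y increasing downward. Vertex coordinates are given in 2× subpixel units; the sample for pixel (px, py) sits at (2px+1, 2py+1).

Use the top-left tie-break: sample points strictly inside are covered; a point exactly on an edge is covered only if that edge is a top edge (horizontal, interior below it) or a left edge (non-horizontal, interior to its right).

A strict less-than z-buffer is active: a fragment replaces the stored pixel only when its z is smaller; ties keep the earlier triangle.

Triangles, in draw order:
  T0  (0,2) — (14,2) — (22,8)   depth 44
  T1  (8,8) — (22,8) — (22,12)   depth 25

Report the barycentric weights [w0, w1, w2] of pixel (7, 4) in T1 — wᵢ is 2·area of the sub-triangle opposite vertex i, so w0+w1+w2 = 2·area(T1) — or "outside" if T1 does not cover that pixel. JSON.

T0:
  2·area = 84
  edge (0, 2)→(14, 2): d=(14,0) top-left  bias=+0
  edge (14, 2)→(22, 8): d=(8,6) right/bottom  bias=-1
  edge (22, 8)→(0, 2): d=(-22,-6) top-left  bias=+0
    (2,1)@(5, 3): e=[14,62,8] → █
    (3,1)@(7, 3): e=[14,50,20] → █
    (4,1)@(9, 3): e=[14,38,32] → █
    (5,1)@(11, 3): e=[14,26,44] → █
    (6,1)@(13, 3): e=[14,14,56] → █
    (7,1)@(15, 3): e=[14,2,68] → █
    (8,1)@(17, 3): e=[14,-10,80] → ·
    (2,2)@(5, 5): e=[42,78,-36] → ·
    (3,2)@(7, 5): e=[42,66,-24] → ·
    (4,2)@(9, 5): e=[42,54,-12] → ·
    (5,2)@(11, 5): e=[42,42,0] → █  [on edge]
    (8,2)@(17, 5): e=[42,6,36] → █
  covered (11 px):
    · · · · · · · · · · · ·
    · · █ █ █ █ █ █ · · · ·
    · · · · · █ █ █ █ · · ·
    · · · · · · · · · █ · ·
    · · · · · · · · · · · ·
    · · · · · · · · · · · ·
    · · · · · · · · · · · ·
T1:
  2·area = 56
  edge (8, 8)→(22, 8): d=(14,0) top-left  bias=+0
  edge (22, 8)→(22, 12): d=(0,4) right/bottom  bias=-1
  edge (22, 12)→(8, 8): d=(-14,-4) top-left  bias=+0
    (6,4)@(13, 9): e=[14,36,6] → █
    (7,4)@(15, 9): e=[14,28,14] → █
    (8,4)@(17, 9): e=[14,20,22] → █
    (9,4)@(19, 9): e=[14,12,30] → █
    (10,4)@(21, 9): e=[14,4,38] → █
    (11,4)@(23, 9): e=[14,-4,46] → ·
    (6,5)@(13, 11): e=[42,36,-22] → ·
    (7,5)@(15, 11): e=[42,28,-14] → ·
    (8,5)@(17, 11): e=[42,20,-6] → ·
    (9,5)@(19, 11): e=[42,12,2] → █
    (11,5)@(23, 11): e=[42,-4,18] → ·
    (9,6)@(19, 13): e=[70,12,-26] → ·
  covered (7 px):
    · · · · · · · · · · · ·
    · · · · · · · · · · · ·
    · · · · · · · · · · · ·
    · · · · · · · · · · · ·
    · · · · · · █ █ █ █ █ ·
    · · · · · · · · · █ █ ·
    · · · · · · · · · · · ·

Answer: [28,14,14]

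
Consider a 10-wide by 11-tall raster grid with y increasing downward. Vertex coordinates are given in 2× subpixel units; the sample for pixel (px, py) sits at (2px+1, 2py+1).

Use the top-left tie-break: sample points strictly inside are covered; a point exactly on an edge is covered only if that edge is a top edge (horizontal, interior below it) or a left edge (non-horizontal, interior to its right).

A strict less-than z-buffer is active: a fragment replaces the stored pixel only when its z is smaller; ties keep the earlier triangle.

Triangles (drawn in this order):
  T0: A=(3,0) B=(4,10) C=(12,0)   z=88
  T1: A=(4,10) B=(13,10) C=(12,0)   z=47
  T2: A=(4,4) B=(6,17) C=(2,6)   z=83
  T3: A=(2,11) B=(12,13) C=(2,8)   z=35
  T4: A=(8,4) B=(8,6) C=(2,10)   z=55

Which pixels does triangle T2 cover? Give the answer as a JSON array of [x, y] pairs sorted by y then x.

T0:
  2·area = 90  (B↔C swapped to make it positive)
  edge (3, 0)→(12, 0): d=(9,0) top-left  bias=+0
  edge (12, 0)→(4, 10): d=(-8,10) right/bottom  bias=-1
  edge (4, 10)→(3, 0): d=(-1,-10) top-left  bias=+0
    (2,0)@(5, 1): e=[9,62,19] → █
    (3,0)@(7, 1): e=[9,42,39] → █
    (4,0)@(9, 1): e=[9,22,59] → █
    (5,0)@(11, 1): e=[9,2,79] → █
    (6,0)@(13, 1): e=[9,-18,99] → ·
    (2,1)@(5, 3): e=[27,46,17] → █
    (5,1)@(11, 3): e=[27,-14,77] → ·
    (2,2)@(5, 5): e=[45,30,15] → █
    (4,2)@(9, 5): e=[45,-10,55] → ·
    (2,3)@(5, 7): e=[63,14,13] → █
    (3,3)@(7, 7): e=[63,-6,33] → ·
    (2,4)@(5, 9): e=[81,-2,11] → ·
  covered (10 px):
    · · █ █ █ █ · · · ·
    · · █ █ █ · · · · ·
    · · █ █ · · · · · ·
    · · █ · · · · · · ·
    · · · · · · · · · ·
    · · · · · · · · · ·
    · · · · · · · · · ·
    · · · · · · · · · ·
    · · · · · · · · · ·
    · · · · · · · · · ·
    · · · · · · · · · ·
T1:
  2·area = 90  (B↔C swapped to make it positive)
  edge (4, 10)→(12, 0): d=(8,-10) top-left  bias=+0
  edge (12, 0)→(13, 10): d=(1,10) right/bottom  bias=-1
  edge (13, 10)→(4, 10): d=(-9,0) right/bottom  bias=-1
    (5,1)@(11, 3): e=[14,13,63] → █
    (6,1)@(13, 3): e=[34,-7,63] → ·
    (4,2)@(9, 5): e=[10,35,45] → █
    (6,2)@(13, 5): e=[50,-5,45] → ·
    (3,3)@(7, 7): e=[6,57,27] → █
    (6,3)@(13, 7): e=[66,-3,27] → ·
    (2,4)@(5, 9): e=[2,79,9] → █
    (6,4)@(13, 9): e=[82,-1,9] → ·
    (2,5)@(5, 11): e=[18,81,-9] → ·
    (3,5)@(7, 11): e=[38,61,-9] → ·
    (4,5)@(9, 11): e=[58,41,-9] → ·
    (5,5)@(11, 11): e=[78,21,-9] → ·
  covered (10 px):
    · · · · · · · · · ·
    · · · · · █ · · · ·
    · · · · █ █ · · · ·
    · · · █ █ █ · · · ·
    · · █ █ █ █ · · · ·
    · · · · · · · · · ·
    · · · · · · · · · ·
    · · · · · · · · · ·
    · · · · · · · · · ·
    · · · · · · · · · ·
    · · · · · · · · · ·
T2:
  2·area = 30
  edge (4, 4)→(6, 17): d=(2,13) right/bottom  bias=-1
  edge (6, 17)→(2, 6): d=(-4,-11) top-left  bias=+0
  edge (2, 6)→(4, 4): d=(2,-2) top-left  bias=+0
    (3,0)@(7, 1): e=[-45,75,0] → ·  [on edge]
    (2,1)@(5, 3): e=[-15,45,0] → ·  [on edge]
    (1,2)@(3, 5): e=[15,15,0] → █  [on edge]
    (2,2)@(5, 5): e=[-11,37,4] → ·
    (0,3)@(1, 7): e=[45,-15,0] → ·  [on edge]
    (1,3)@(3, 7): e=[19,7,4] → █
    (2,3)@(5, 7): e=[-7,29,8] → ·
    (1,4)@(3, 9): e=[23,-1,8] → ·
    (2,5)@(5, 11): e=[1,13,16] → █
    (3,5)@(7, 11): e=[-25,35,20] → ·
    (2,6)@(5, 13): e=[5,5,20] → █
    (3,6)@(7, 13): e=[-21,27,24] → ·
  covered (4 px):
    · · · · · · · · · ·
    · · · · · · · · · ·
    · █ · · · · · · · ·
    · █ · · · · · · · ·
    · · · · · · · · · ·
    · · █ · · · · · · ·
    · · █ · · · · · · ·
    · · · · · · · · · ·
    · · · · · · · · · ·
    · · · · · · · · · ·
    · · · · · · · · · ·
T3:
  2·area = 30  (B↔C swapped to make it positive)
  edge (2, 11)→(2, 8): d=(0,-3) top-left  bias=+0
  edge (2, 8)→(12, 13): d=(10,5) right/bottom  bias=-1
  edge (12, 13)→(2, 11): d=(-10,-2) top-left  bias=+0
    (1,4)@(3, 9): e=[3,5,22] → █
    (2,4)@(5, 9): e=[9,-5,26] → ·
    (1,5)@(3, 11): e=[3,25,2] → █
    (2,5)@(5, 11): e=[9,15,6] → █
    (3,5)@(7, 11): e=[15,5,10] → █
    (4,5)@(9, 11): e=[21,-5,14] → ·
    (1,6)@(3, 13): e=[3,45,-18] → ·
    (2,6)@(5, 13): e=[9,35,-14] → ·
    (3,6)@(7, 13): e=[15,25,-10] → ·
  covered (4 px):
    · · · · · · · · · ·
    · · · · · · · · · ·
    · · · · · · · · · ·
    · · · · · · · · · ·
    · █ · · · · · · · ·
    · █ █ █ · · · · · ·
    · · · · · · · · · ·
    · · · · · · · · · ·
    · · · · · · · · · ·
    · · · · · · · · · ·
    · · · · · · · · · ·
T4:
  2·area = 12
  edge (8, 4)→(8, 6): d=(0,2) right/bottom  bias=-1
  edge (8, 6)→(2, 10): d=(-6,4) right/bottom  bias=-1
  edge (2, 10)→(8, 4): d=(6,-6) top-left  bias=+0
    (5,0)@(11, 1): e=[-6,18,0] → ·  [on edge]
    (4,1)@(9, 3): e=[-2,14,0] → ·  [on edge]
    (3,2)@(7, 5): e=[2,10,0] → █  [on edge]
    (4,2)@(9, 5): e=[-2,2,12] → ·
    (2,3)@(5, 7): e=[6,6,0] → █  [on edge]
    (3,3)@(7, 7): e=[2,-2,12] → ·
    (1,4)@(3, 9): e=[10,2,0] → █  [on edge]
    (2,4)@(5, 9): e=[6,-6,12] → ·
    (0,5)@(1, 11): e=[14,-2,0] → ·  [on edge]
    (1,5)@(3, 11): e=[10,-10,12] → ·
  covered (3 px):
    · · · · · · · · · ·
    · · · · · · · · · ·
    · · · █ · · · · · ·
    · · █ · · · · · · ·
    · █ · · · · · · · ·
    · · · · · · · · · ·
    · · · · · · · · · ·
    · · · · · · · · · ·
    · · · · · · · · · ·
    · · · · · · · · · ·
    · · · · · · · · · ·

Result: [[1,2],[1,3],[2,5],[2,6]]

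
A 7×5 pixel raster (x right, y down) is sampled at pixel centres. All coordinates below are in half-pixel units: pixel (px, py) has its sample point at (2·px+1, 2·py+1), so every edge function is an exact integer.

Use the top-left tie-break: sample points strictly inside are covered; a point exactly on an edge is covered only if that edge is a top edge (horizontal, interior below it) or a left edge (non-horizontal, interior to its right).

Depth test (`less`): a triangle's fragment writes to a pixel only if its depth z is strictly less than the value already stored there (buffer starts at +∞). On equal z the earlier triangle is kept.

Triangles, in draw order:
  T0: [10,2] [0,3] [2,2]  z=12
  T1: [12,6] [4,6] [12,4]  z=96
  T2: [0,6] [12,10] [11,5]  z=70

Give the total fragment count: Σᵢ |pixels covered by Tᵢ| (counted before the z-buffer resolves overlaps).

T0:
  2·area = 8
  edge (10, 2)→(0, 3): d=(-10,1) right/bottom  bias=-1
  edge (0, 3)→(2, 2): d=(2,-1) top-left  bias=+0
  edge (2, 2)→(10, 2): d=(8,0) top-left  bias=+0
  covered (0 px):
    . . . . . . .
    . . . . . . .
    . . . . . . .
    . . . . . . .
    . . . . . . .
T1:
  2·area = 16
  edge (12, 6)→(4, 6): d=(-8,0) right/bottom  bias=-1
  edge (4, 6)→(12, 4): d=(8,-2) top-left  bias=+0
  edge (12, 4)→(12, 6): d=(0,2) right/bottom  bias=-1
    (4,2)@(9, 5): e=[8,2,6] → X
    (5,2)@(11, 5): e=[8,6,2] → X
    (6,2)@(13, 5): e=[8,10,-2] → .
    (4,3)@(9, 7): e=[-8,18,6] → .
    (5,3)@(11, 7): e=[-8,22,2] → .
  covered (2 px):
    . . . . . . .
    . . . . . . .
    . . . . X X .
    . . . . . . .
    . . . . . . .
T2:
  2·area = 56  (B↔C swapped to make it positive)
  edge (0, 6)→(11, 5): d=(11,-1) top-left  bias=+0
  edge (11, 5)→(12, 10): d=(1,5) right/bottom  bias=-1
  edge (12, 10)→(0, 6): d=(-12,-4) top-left  bias=+0
    (5,2)@(11, 5): e=[0,0,56] → .  [on edge]
    (1,3)@(3, 7): e=[14,42,0] → X  [on edge]
    (2,3)@(5, 7): e=[16,32,8] → X
    (3,3)@(7, 7): e=[18,22,16] → X
    (4,3)@(9, 7): e=[20,12,24] → X
    (5,3)@(11, 7): e=[22,2,32] → X
    (6,3)@(13, 7): e=[24,-8,40] → .
    (1,4)@(3, 9): e=[36,44,-24] → .
    (2,4)@(5, 9): e=[38,34,-16] → .
    (3,4)@(7, 9): e=[40,24,-8] → .
    (4,4)@(9, 9): e=[42,14,0] → X  [on edge]
    (6,4)@(13, 9): e=[46,-6,16] → .
  covered (7 px):
    . . . . . . .
    . . . . . . .
    . . . . . . .
    . X X X X X .
    . . . . X X .

Final: 9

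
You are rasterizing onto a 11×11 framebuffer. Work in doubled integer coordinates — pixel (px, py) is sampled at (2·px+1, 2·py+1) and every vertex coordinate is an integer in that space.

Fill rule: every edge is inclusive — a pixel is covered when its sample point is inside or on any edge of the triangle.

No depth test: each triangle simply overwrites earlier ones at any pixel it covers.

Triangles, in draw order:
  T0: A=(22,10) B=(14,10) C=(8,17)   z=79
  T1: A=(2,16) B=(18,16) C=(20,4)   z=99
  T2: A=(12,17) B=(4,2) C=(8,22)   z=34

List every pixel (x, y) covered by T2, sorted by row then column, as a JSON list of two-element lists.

T0:
  2·area = 56  (B↔C swapped to make it positive)
  edge (22, 10)→(8, 17): d=(-14,7) inclusive
  edge (8, 17)→(14, 10): d=(6,-7) inclusive
  edge (14, 10)→(22, 10): d=(8,0) inclusive
    (7,5)@(15, 11): e=[35,13,8] → █
    (8,5)@(17, 11): e=[21,27,8] → █
    (9,5)@(19, 11): e=[7,41,8] → █
    (10,5)@(21, 11): e=[-7,55,8] → ·
    (6,6)@(13, 13): e=[21,11,24] → █
    (8,6)@(17, 13): e=[-7,39,24] → ·
    (9,6)@(19, 13): e=[-21,53,24] → ·
    (5,7)@(11, 15): e=[7,9,40] → █
    (6,7)@(13, 15): e=[-7,23,40] → ·
    (7,7)@(15, 15): e=[-21,37,40] → ·
    (5,8)@(11, 17): e=[-21,21,56] → ·
  covered (6 px):
    · · · · · · · · · · ·
    · · · · · · · · · · ·
    · · · · · · · · · · ·
    · · · · · · · · · · ·
    · · · · · · · · · · ·
    · · · · · · · █ █ █ ·
    · · · · · · █ █ · · ·
    · · · · · █ · · · · ·
    · · · · · · · · · · ·
    · · · · · · · · · · ·
    · · · · · · · · · · ·
T1:
  2·area = 192  (B↔C swapped to make it positive)
  edge (2, 16)→(20, 4): d=(18,-12) inclusive
  edge (20, 4)→(18, 16): d=(-2,12) inclusive
  edge (18, 16)→(2, 16): d=(-16,0) inclusive
    (9,2)@(19, 5): e=[6,10,176] → █
    (10,2)@(21, 5): e=[30,-14,176] → ·
    (8,3)@(17, 7): e=[18,30,144] → █
    (10,3)@(21, 7): e=[66,-18,144] → ·
    (6,4)@(13, 9): e=[6,74,112] → █
    (7,4)@(15, 9): e=[30,50,112] → █
    (10,4)@(21, 9): e=[102,-22,112] → ·
    (5,5)@(11, 11): e=[18,94,80] → █
    (9,5)@(19, 11): e=[114,-2,80] → ·
    (3,6)@(7, 13): e=[6,138,48] → █
    (4,6)@(9, 13): e=[30,114,48] → █
    (9,6)@(19, 13): e=[150,-6,48] → ·
  covered (24 px):
    · · · · · · · · · · ·
    · · · · · · · · · · ·
    · · · · · · · · · █ ·
    · · · · · · · · █ █ ·
    · · · · · · █ █ █ █ ·
    · · · · · █ █ █ █ · ·
    · · · █ █ █ █ █ █ · ·
    · · █ █ █ █ █ █ █ · ·
    · · · · · · · · · · ·
    · · · · · · · · · · ·
    · · · · · · · · · · ·
T2:
  2·area = 100  (B↔C swapped to make it positive)
  edge (12, 17)→(8, 22): d=(-4,5) inclusive
  edge (8, 22)→(4, 2): d=(-4,-20) inclusive
  edge (4, 2)→(12, 17): d=(8,15) inclusive
    (2,2)@(5, 5): e=[83,8,9] → █
    (3,2)@(7, 5): e=[73,48,-21] → ·
    (2,3)@(5, 7): e=[75,0,25] → █  [on edge]
    (3,3)@(7, 7): e=[65,40,-5] → ·
    (2,4)@(5, 9): e=[67,-8,41] → ·
    (3,4)@(7, 9): e=[57,32,11] → █
    (4,4)@(9, 9): e=[47,72,-19] → ·
    (3,5)@(7, 11): e=[49,24,27] → █
    (4,5)@(9, 11): e=[39,64,-3] → ·
    (3,6)@(7, 13): e=[41,16,43] → █
    (4,6)@(9, 13): e=[31,56,13] → █
    (5,6)@(11, 13): e=[21,96,-17] → ·
    (3,8)@(7, 17): e=[25,0,75] → █  [on edge]
  covered (12 px):
    · · · · · · · · · · ·
    · · · · · · · · · · ·
    · · █ · · · · · · · ·
    · · █ · · · · · · · ·
    · · · █ · · · · · · ·
    · · · █ · · · · · · ·
    · · · █ █ · · · · · ·
    · · · █ █ · · · · · ·
    · · · █ █ █ · · · · ·
    · · · · █ · · · · · ·
    · · · · · · · · · · ·

Final: [[2,2],[2,3],[3,4],[3,5],[3,6],[4,6],[3,7],[4,7],[3,8],[4,8],[5,8],[4,9]]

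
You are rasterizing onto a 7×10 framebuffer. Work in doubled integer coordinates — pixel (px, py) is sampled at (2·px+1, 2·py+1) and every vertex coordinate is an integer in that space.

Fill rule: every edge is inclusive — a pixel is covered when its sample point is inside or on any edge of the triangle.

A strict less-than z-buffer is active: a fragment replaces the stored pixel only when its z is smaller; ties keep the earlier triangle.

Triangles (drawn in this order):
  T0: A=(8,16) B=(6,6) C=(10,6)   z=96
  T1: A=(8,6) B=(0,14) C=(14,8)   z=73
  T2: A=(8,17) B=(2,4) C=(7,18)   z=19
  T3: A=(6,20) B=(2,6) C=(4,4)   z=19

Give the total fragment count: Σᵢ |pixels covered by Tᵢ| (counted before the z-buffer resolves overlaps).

T0:
  2·area = 40
  edge (8, 16)→(6, 6): d=(-2,-10) inclusive
  edge (6, 6)→(10, 6): d=(4,0) inclusive
  edge (10, 6)→(8, 16): d=(-2,10) inclusive
    (2,0)@(5, 1): e=[0,-20,60] → ·  [on edge]
    (5,0)@(11, 1): e=[60,-20,0] → ·  [on edge]
    (3,3)@(7, 7): e=[8,4,28] → #
    (4,3)@(9, 7): e=[28,4,8] → #
    (5,3)@(11, 7): e=[48,4,-12] → ·
    (3,4)@(7, 9): e=[4,12,24] → #
    (5,4)@(11, 9): e=[44,12,-16] → ·
    (3,5)@(7, 11): e=[0,20,20] → #  [on edge]
    (4,5)@(9, 11): e=[20,20,0] → #  [on edge]
    (5,5)@(11, 11): e=[40,20,-20] → ·
    (3,6)@(7, 13): e=[-4,28,16] → ·
    (4,6)@(9, 13): e=[16,28,-4] → ·
  covered (6 px):
    · · · · · · ·
    · · · · · · ·
    · · · · · · ·
    · · · # # · ·
    · · · # # · ·
    · · · # # · ·
    · · · · · · ·
    · · · · · · ·
    · · · · · · ·
    · · · · · · ·
T1:
  2·area = 64  (B↔C swapped to make it positive)
  edge (8, 6)→(14, 8): d=(6,2) inclusive
  edge (14, 8)→(0, 14): d=(-14,6) inclusive
  edge (0, 14)→(8, 6): d=(8,-8) inclusive
    (6,0)@(13, 1): e=[-40,104,0] → ·  [on edge]
    (5,1)@(11, 3): e=[-24,88,0] → ·  [on edge]
    (2,2)@(5, 5): e=[0,96,-32] → ·  [on edge]
    (4,2)@(9, 5): e=[-8,72,0] → ·  [on edge]
    (3,3)@(7, 7): e=[8,56,0] → #  [on edge]
    (4,3)@(9, 7): e=[4,44,16] → #
    (5,3)@(11, 7): e=[0,32,32] → #  [on edge]
    (6,3)@(13, 7): e=[-4,20,48] → ·
    (2,4)@(5, 9): e=[24,40,0] → #  [on edge]
    (6,4)@(13, 9): e=[8,-8,64] → ·
    (1,5)@(3, 11): e=[40,24,0] → #  [on edge]
    (3,5)@(7, 11): e=[32,0,32] → #  [on edge]
    (0,6)@(1, 13): e=[56,8,0] → #  [on edge]
  covered (11 px):
    · · · · · · ·
    · · · · · · ·
    · · · · · · ·
    · · · # # # ·
    · · # # # # ·
    · # # # · · ·
    # · · · · · ·
    · · · · · · ·
    · · · · · · ·
    · · · · · · ·
T2:
  2·area = 19  (B↔C swapped to make it positive)
  edge (8, 17)→(7, 18): d=(-1,1) inclusive
  edge (7, 18)→(2, 4): d=(-5,-14) inclusive
  edge (2, 4)→(8, 17): d=(6,13) inclusive
    (2,5)@(5, 11): e=[9,7,3] → #
    (3,5)@(7, 11): e=[7,35,-23] → ·
    (2,6)@(5, 13): e=[7,-3,15] → ·
    (3,7)@(7, 15): e=[3,15,1] → #
    (4,7)@(9, 15): e=[1,43,-25] → ·
    (3,8)@(7, 17): e=[1,5,13] → #
    (4,8)@(9, 17): e=[-1,33,-13] → ·
    (3,9)@(7, 19): e=[-1,-5,25] → ·
  covered (3 px):
    · · · · · · ·
    · · · · · · ·
    · · · · · · ·
    · · · · · · ·
    · · · · · · ·
    · · # · · · ·
    · · · · · · ·
    · · · # · · ·
    · · · # · · ·
    · · · · · · ·
T3:
  2·area = 36
  edge (6, 20)→(2, 6): d=(-4,-14) inclusive
  edge (2, 6)→(4, 4): d=(2,-2) inclusive
  edge (4, 4)→(6, 20): d=(2,16) inclusive
    (3,0)@(7, 1): e=[90,0,-54] → ·  [on edge]
    (2,1)@(5, 3): e=[54,0,-18] → ·  [on edge]
    (1,2)@(3, 5): e=[18,0,18] → #  [on edge]
    (2,2)@(5, 5): e=[46,4,-14] → ·
    (0,3)@(1, 7): e=[-18,0,54] → ·  [on edge]
    (1,3)@(3, 7): e=[10,4,22] → #
    (2,3)@(5, 7): e=[38,8,-10] → ·
    (1,4)@(3, 9): e=[2,8,26] → #
    (2,4)@(5, 9): e=[30,12,-6] → ·
    (1,5)@(3, 11): e=[-6,12,30] → ·
    (2,6)@(5, 13): e=[14,20,2] → #
    (3,6)@(7, 13): e=[42,24,-30] → ·
  covered (5 px):
    · · · · · · ·
    · · · · · · ·
    · # · · · · ·
    · # · · · · ·
    · # · · · · ·
    · · · · · · ·
    · · # · · · ·
    · · # · · · ·
    · · · · · · ·
    · · · · · · ·

Result: 25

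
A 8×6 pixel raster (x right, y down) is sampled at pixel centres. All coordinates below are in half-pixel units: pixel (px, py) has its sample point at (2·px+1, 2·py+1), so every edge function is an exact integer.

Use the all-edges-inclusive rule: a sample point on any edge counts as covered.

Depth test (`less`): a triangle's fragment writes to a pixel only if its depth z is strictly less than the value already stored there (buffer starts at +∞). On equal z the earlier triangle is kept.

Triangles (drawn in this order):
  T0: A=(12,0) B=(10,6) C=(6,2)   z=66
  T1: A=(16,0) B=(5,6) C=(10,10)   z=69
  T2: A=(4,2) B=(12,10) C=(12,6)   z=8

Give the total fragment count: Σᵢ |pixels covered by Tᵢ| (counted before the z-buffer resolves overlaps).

T0:
  2·area = 32
  edge (12, 0)→(10, 6): d=(-2,6) inclusive
  edge (10, 6)→(6, 2): d=(-4,-4) inclusive
  edge (6, 2)→(12, 0): d=(6,-2) inclusive
    (2,0)@(5, 1): e=[40,0,-8] → ·  [on edge]
    (4,0)@(9, 1): e=[16,16,0] → #  [on edge]
    (5,0)@(11, 1): e=[4,24,4] → #
    (6,0)@(13, 1): e=[-8,32,8] → ·
    (1,1)@(3, 3): e=[48,-16,0] → ·  [on edge]
    (3,1)@(7, 3): e=[24,0,8] → #  [on edge]
    (5,1)@(11, 3): e=[0,16,16] → #  [on edge]
    (6,1)@(13, 3): e=[-12,24,20] → ·
    (3,2)@(7, 5): e=[20,-8,20] → ·
    (4,2)@(9, 5): e=[8,0,24] → #  [on edge]
    (5,2)@(11, 5): e=[-4,8,28] → ·
    (4,3)@(9, 7): e=[4,-8,36] → ·
    (5,3)@(11, 7): e=[-8,0,40] → ·  [on edge]
    (4,4)@(9, 9): e=[0,-16,48] → ·  [on edge]
    (6,4)@(13, 9): e=[-24,0,56] → ·  [on edge]
    (7,5)@(15, 11): e=[-40,0,72] → ·  [on edge]
  covered (6 px):
    · · · · # # · ·
    · · · # # # · ·
    · · · · # · · ·
    · · · · · · · ·
    · · · · · · · ·
    · · · · · · · ·
T1:
  2·area = 74  (B↔C swapped to make it positive)
  edge (16, 0)→(10, 10): d=(-6,10) inclusive
  edge (10, 10)→(5, 6): d=(-5,-4) inclusive
  edge (5, 6)→(16, 0): d=(11,-6) inclusive
    (7,0)@(15, 1): e=[4,65,5] → #
    (5,1)@(11, 3): e=[32,39,3] → #
    (6,1)@(13, 3): e=[12,47,15] → #
    (7,1)@(15, 3): e=[-8,55,27] → ·
    (3,2)@(7, 5): e=[60,13,1] → #
    (4,2)@(9, 5): e=[40,21,13] → #
    (6,2)@(13, 5): e=[0,37,37] → #  [on edge]
    (7,2)@(15, 5): e=[-20,45,49] → ·
    (3,3)@(7, 7): e=[48,3,23] → #
    (6,3)@(13, 7): e=[-12,27,59] → ·
    (3,4)@(7, 9): e=[36,-7,45] → ·
    (4,4)@(9, 9): e=[16,1,57] → #
  covered (11 px):
    · · · · · · · #
    · · · · · # # ·
    · · · # # # # ·
    · · · # # # · ·
    · · · · # · · ·
    · · · · · · · ·
T2:
  2·area = 32  (B↔C swapped to make it positive)
  edge (4, 2)→(12, 6): d=(8,4) inclusive
  edge (12, 6)→(12, 10): d=(0,4) inclusive
  edge (12, 10)→(4, 2): d=(-8,-8) inclusive
    (1,0)@(3, 1): e=[-4,36,0] → ·  [on edge]
    (2,1)@(5, 3): e=[4,28,0] → #  [on edge]
    (3,1)@(7, 3): e=[-4,20,16] → ·
    (2,2)@(5, 5): e=[20,28,-16] → ·
    (3,2)@(7, 5): e=[12,20,0] → #  [on edge]
    (4,2)@(9, 5): e=[4,12,16] → #
    (5,2)@(11, 5): e=[-4,4,32] → ·
    (3,3)@(7, 7): e=[28,20,-16] → ·
    (4,3)@(9, 7): e=[20,12,0] → #  [on edge]
    (5,3)@(11, 7): e=[12,4,16] → #
    (6,3)@(13, 7): e=[4,-4,32] → ·
    (4,4)@(9, 9): e=[36,12,-16] → ·
    (5,4)@(11, 9): e=[28,4,0] → #  [on edge]
    (6,5)@(13, 11): e=[36,-4,0] → ·  [on edge]
  covered (6 px):
    · · · · · · · ·
    · · # · · · · ·
    · · · # # · · ·
    · · · · # # · ·
    · · · · · # · ·
    · · · · · · · ·

Result: 23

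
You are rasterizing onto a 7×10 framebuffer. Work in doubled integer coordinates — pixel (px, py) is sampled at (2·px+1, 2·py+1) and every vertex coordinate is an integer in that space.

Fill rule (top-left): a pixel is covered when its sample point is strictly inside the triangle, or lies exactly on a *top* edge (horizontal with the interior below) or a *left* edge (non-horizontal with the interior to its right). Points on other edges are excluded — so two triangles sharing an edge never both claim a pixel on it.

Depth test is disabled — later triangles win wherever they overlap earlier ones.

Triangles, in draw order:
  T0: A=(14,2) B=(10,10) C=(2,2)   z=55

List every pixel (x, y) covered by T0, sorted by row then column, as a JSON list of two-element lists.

T0:
  2·area = 96
  edge (14, 2)→(10, 10): d=(-4,8) right/bottom  bias=-1
  edge (10, 10)→(2, 2): d=(-8,-8) top-left  bias=+0
  edge (2, 2)→(14, 2): d=(12,0) top-left  bias=+0
    (0,0)@(1, 1): e=[108,0,-12] → .  [on edge]
    (1,1)@(3, 3): e=[84,0,12] → X  [on edge]
    (2,1)@(5, 3): e=[68,16,12] → X
    (3,1)@(7, 3): e=[52,32,12] → X
    (4,1)@(9, 3): e=[36,48,12] → X
    (5,1)@(11, 3): e=[20,64,12] → X
    (6,1)@(13, 3): e=[4,80,12] → X
    (1,2)@(3, 5): e=[76,-16,36] → .
    (2,2)@(5, 5): e=[60,0,36] → X  [on edge]
    (6,2)@(13, 5): e=[-4,64,36] → .
    (2,3)@(5, 7): e=[52,-16,60] → .
    (3,3)@(7, 7): e=[36,0,60] → X  [on edge]
    (4,4)@(9, 9): e=[12,0,84] → X  [on edge]
    (5,5)@(11, 11): e=[-12,0,108] → .  [on edge]
    (6,6)@(13, 13): e=[-36,0,132] → .  [on edge]
  covered (14 px):
    . . . . . . .
    . X X X X X X
    . . X X X X .
    . . . X X X .
    . . . . X . .
    . . . . . . .
    . . . . . . .
    . . . . . . .
    . . . . . . .
    . . . . . . .

Final: [[1,1],[2,1],[3,1],[4,1],[5,1],[6,1],[2,2],[3,2],[4,2],[5,2],[3,3],[4,3],[5,3],[4,4]]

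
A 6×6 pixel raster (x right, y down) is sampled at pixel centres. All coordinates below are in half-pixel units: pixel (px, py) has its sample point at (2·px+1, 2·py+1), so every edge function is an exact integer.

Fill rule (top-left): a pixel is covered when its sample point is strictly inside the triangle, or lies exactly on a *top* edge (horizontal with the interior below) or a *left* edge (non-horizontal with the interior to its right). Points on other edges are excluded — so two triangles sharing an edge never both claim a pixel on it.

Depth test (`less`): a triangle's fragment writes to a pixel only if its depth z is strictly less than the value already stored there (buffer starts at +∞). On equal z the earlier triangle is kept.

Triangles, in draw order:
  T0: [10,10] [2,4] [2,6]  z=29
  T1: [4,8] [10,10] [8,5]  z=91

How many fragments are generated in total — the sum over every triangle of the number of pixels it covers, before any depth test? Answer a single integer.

T0:
  2·area = 16  (B↔C swapped to make it positive)
  edge (10, 10)→(2, 6): d=(-8,-4) top-left  bias=+0
  edge (2, 6)→(2, 4): d=(0,-2) top-left  bias=+0
  edge (2, 4)→(10, 10): d=(8,6) right/bottom  bias=-1
    (1,2)@(3, 5): e=[12,2,2] → #
    (2,2)@(5, 5): e=[20,6,-10] → ·
    (1,3)@(3, 7): e=[-4,2,18] → ·
    (2,3)@(5, 7): e=[4,6,6] → #
    (3,3)@(7, 7): e=[12,10,-6] → ·
    (2,4)@(5, 9): e=[-12,6,22] → ·
  covered (2 px):
    · · · · · ·
    · · · · · ·
    · # · · · ·
    · · # · · ·
    · · · · · ·
    · · · · · ·
T1:
  2·area = 26  (B↔C swapped to make it positive)
  edge (4, 8)→(8, 5): d=(4,-3) top-left  bias=+0
  edge (8, 5)→(10, 10): d=(2,5) right/bottom  bias=-1
  edge (10, 10)→(4, 8): d=(-6,-2) top-left  bias=+0
    (0,3)@(1, 7): e=[-13,39,0] → ·  [on edge]
    (3,3)@(7, 7): e=[5,9,12] → #
    (4,3)@(9, 7): e=[11,-1,16] → ·
    (3,4)@(7, 9): e=[13,13,0] → #  [on edge]
    (4,4)@(9, 9): e=[19,3,4] → #
    (5,4)@(11, 9): e=[25,-7,8] → ·
    (3,5)@(7, 11): e=[21,17,-12] → ·
    (4,5)@(9, 11): e=[27,7,-8] → ·
  covered (3 px):
    · · · · · ·
    · · · · · ·
    · · · · · ·
    · · · # · ·
    · · · # # ·
    · · · · · ·

Final: 5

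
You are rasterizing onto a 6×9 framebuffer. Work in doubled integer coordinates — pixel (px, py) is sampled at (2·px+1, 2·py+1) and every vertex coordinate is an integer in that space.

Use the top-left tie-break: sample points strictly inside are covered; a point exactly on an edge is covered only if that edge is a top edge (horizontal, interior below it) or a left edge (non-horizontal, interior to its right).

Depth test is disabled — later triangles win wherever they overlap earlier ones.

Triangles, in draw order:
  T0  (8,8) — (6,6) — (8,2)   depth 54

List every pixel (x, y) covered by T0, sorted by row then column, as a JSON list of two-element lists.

T0:
  2·area = 12
  edge (8, 8)→(6, 6): d=(-2,-2) top-left  bias=+0
  edge (6, 6)→(8, 2): d=(2,-4) top-left  bias=+0
  edge (8, 2)→(8, 8): d=(0,6) right/bottom  bias=-1
    (0,0)@(1, 1): e=[0,-30,42] → ·  [on edge]
    (1,1)@(3, 3): e=[0,-18,30] → ·  [on edge]
    (2,2)@(5, 5): e=[0,-6,18] → ·  [on edge]
    (3,2)@(7, 5): e=[4,2,6] → █
    (4,2)@(9, 5): e=[8,10,-6] → ·
    (3,3)@(7, 7): e=[0,6,6] → █  [on edge]
    (4,3)@(9, 7): e=[4,14,-6] → ·
    (3,4)@(7, 9): e=[-4,10,6] → ·
    (4,4)@(9, 9): e=[0,18,-6] → ·  [on edge]
    (5,5)@(11, 11): e=[0,30,-18] → ·  [on edge]
  covered (2 px):
    · · · · · ·
    · · · · · ·
    · · · █ · ·
    · · · █ · ·
    · · · · · ·
    · · · · · ·
    · · · · · ·
    · · · · · ·
    · · · · · ·

Result: [[3,2],[3,3]]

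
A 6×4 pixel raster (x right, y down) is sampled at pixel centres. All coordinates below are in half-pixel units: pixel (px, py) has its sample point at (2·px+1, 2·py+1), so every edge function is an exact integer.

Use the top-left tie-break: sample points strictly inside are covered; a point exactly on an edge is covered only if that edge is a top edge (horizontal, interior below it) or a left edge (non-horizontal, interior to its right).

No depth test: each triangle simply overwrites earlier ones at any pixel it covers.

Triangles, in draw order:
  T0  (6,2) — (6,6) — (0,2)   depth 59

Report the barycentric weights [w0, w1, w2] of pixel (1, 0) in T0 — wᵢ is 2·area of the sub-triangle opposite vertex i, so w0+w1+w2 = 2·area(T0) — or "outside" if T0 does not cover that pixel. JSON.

T0:
  2·area = 24
  edge (6, 2)→(6, 6): d=(0,4) right/bottom  bias=-1
  edge (6, 6)→(0, 2): d=(-6,-4) top-left  bias=+0
  edge (0, 2)→(6, 2): d=(6,0) top-left  bias=+0
    (1,1)@(3, 3): e=[12,6,6] → X
    (2,1)@(5, 3): e=[4,14,6] → X
    (3,1)@(7, 3): e=[-4,22,6] → .
    (1,2)@(3, 5): e=[12,-6,18] → .
    (2,2)@(5, 5): e=[4,2,18] → X
    (3,2)@(7, 5): e=[-4,10,18] → .
    (2,3)@(5, 7): e=[4,-10,30] → .
  covered (3 px):
    . . . . . .
    . X X . . .
    . . X . . .
    . . . . . .

Final: "outside"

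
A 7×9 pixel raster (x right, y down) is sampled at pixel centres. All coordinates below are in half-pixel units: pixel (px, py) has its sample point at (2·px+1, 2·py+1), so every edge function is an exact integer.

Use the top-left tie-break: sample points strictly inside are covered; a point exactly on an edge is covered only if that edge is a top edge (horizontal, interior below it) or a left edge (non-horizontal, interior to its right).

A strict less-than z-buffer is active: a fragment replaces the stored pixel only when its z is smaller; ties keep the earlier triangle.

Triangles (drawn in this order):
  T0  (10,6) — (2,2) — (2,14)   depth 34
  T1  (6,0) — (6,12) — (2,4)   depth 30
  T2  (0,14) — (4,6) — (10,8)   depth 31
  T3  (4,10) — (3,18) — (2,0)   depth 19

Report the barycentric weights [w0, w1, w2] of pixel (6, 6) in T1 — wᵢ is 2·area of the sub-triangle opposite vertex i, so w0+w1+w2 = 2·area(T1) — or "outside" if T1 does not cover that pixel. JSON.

T0:
  2·area = 96  (B↔C swapped to make it positive)
  edge (10, 6)→(2, 14): d=(-8,8) right/bottom  bias=-1
  edge (2, 14)→(2, 2): d=(0,-12) top-left  bias=+0
  edge (2, 2)→(10, 6): d=(8,4) right/bottom  bias=-1
    (1,1)@(3, 3): e=[80,12,4] → X
    (2,1)@(5, 3): e=[64,36,-4] → .
    (6,1)@(13, 3): e=[0,132,-36] → .  [on edge]
    (1,2)@(3, 5): e=[64,12,20] → X
    (2,2)@(5, 5): e=[48,36,12] → X
    (3,2)@(7, 5): e=[32,60,4] → X
    (4,2)@(9, 5): e=[16,84,-4] → .
    (5,2)@(11, 5): e=[0,108,-12] → .  [on edge]
    (1,3)@(3, 7): e=[48,12,36] → X
    (4,3)@(9, 7): e=[0,84,12] → .  [on edge]
    (1,4)@(3, 9): e=[32,12,52] → X
    (3,4)@(7, 9): e=[0,60,36] → .  [on edge]
    (2,5)@(5, 11): e=[0,36,60] → .  [on edge]
    (1,6)@(3, 13): e=[0,12,84] → .  [on edge]
    (0,7)@(1, 15): e=[0,-12,108] → .  [on edge]
  covered (10 px):
    . . . . . . .
    . X . . . . .
    . X X X . . .
    . X X X . . .
    . X X . . . .
    . X . . . . .
    . . . . . . .
    . . . . . . .
    . . . . . . .
T1:
  2·area = 48
  edge (6, 0)→(6, 12): d=(0,12) right/bottom  bias=-1
  edge (6, 12)→(2, 4): d=(-4,-8) top-left  bias=+0
  edge (2, 4)→(6, 0): d=(4,-4) top-left  bias=+0
    (2,0)@(5, 1): e=[12,36,0] → X  [on edge]
    (3,0)@(7, 1): e=[-12,52,8] → .
    (1,1)@(3, 3): e=[36,12,0] → X  [on edge]
    (3,1)@(7, 3): e=[-12,44,16] → .
    (0,2)@(1, 5): e=[60,-12,0] → .  [on edge]
    (1,2)@(3, 5): e=[36,4,8] → X
    (3,2)@(7, 5): e=[-12,36,24] → .
    (1,3)@(3, 7): e=[36,-4,16] → .
    (2,3)@(5, 7): e=[12,12,24] → X
    (3,3)@(7, 7): e=[-12,28,32] → .
    (2,4)@(5, 9): e=[12,4,32] → X
    (3,4)@(7, 9): e=[-12,20,40] → .
  covered (7 px):
    . . X . . . .
    . X X . . . .
    . X X . . . .
    . . X . . . .
    . . X . . . .
    . . . . . . .
    . . . . . . .
    . . . . . . .
    . . . . . . .
T2:
  2·area = 56
  edge (0, 14)→(4, 6): d=(4,-8) top-left  bias=+0
  edge (4, 6)→(10, 8): d=(6,2) right/bottom  bias=-1
  edge (10, 8)→(0, 14): d=(-10,6) right/bottom  bias=-1
    (0,2)@(1, 5): e=[-28,0,84] → .  [on edge]
    (2,3)@(5, 7): e=[12,4,40] → X
    (3,3)@(7, 7): e=[28,0,28] → .  [on edge]
    (1,4)@(3, 9): e=[4,20,32] → X
    (3,4)@(7, 9): e=[36,12,8] → X
    (4,4)@(9, 9): e=[52,8,-4] → .
    (6,4)@(13, 9): e=[84,0,-28] → .  [on edge]
    (1,5)@(3, 11): e=[12,32,12] → X
    (2,5)@(5, 11): e=[28,28,0] → .  [on edge]
    (3,5)@(7, 11): e=[44,24,-12] → .
    (0,6)@(1, 13): e=[4,48,4] → X
    (1,6)@(3, 13): e=[20,44,-8] → .
  covered (6 px):
    . . . . . . .
    . . . . . . .
    . . . . . . .
    . . X . . . .
    . X X X . . .
    . X . . . . .
    X . . . . . .
    . . . . . . .
    . . . . . . .
T3:
  2·area = 26
  edge (4, 10)→(3, 18): d=(-1,8) right/bottom  bias=-1
  edge (3, 18)→(2, 0): d=(-1,-18) top-left  bias=+0
  edge (2, 0)→(4, 10): d=(2,10) right/bottom  bias=-1
    (1,2)@(3, 5): e=[13,13,0] → .  [on edge]
    (1,3)@(3, 7): e=[11,11,4] → X
    (2,3)@(5, 7): e=[-5,47,-16] → .
    (1,4)@(3, 9): e=[9,9,8] → X
    (2,4)@(5, 9): e=[-7,45,-12] → .
    (1,5)@(3, 11): e=[7,7,12] → X
    (2,5)@(5, 11): e=[-9,43,-8] → .
    (1,6)@(3, 13): e=[5,5,16] → X
    (2,6)@(5, 13): e=[-11,41,-4] → .
    (1,7)@(3, 15): e=[3,3,20] → X
    (2,7)@(5, 15): e=[-13,39,0] → .  [on edge]
    (1,8)@(3, 17): e=[1,1,24] → X
  covered (6 px):
    . . . . . . .
    . . . . . . .
    . . . . . . .
    . X . . . . .
    . X . . . . .
    . X . . . . .
    . X . . . . .
    . X . . . . .
    . X . . . . .

Answer: "outside"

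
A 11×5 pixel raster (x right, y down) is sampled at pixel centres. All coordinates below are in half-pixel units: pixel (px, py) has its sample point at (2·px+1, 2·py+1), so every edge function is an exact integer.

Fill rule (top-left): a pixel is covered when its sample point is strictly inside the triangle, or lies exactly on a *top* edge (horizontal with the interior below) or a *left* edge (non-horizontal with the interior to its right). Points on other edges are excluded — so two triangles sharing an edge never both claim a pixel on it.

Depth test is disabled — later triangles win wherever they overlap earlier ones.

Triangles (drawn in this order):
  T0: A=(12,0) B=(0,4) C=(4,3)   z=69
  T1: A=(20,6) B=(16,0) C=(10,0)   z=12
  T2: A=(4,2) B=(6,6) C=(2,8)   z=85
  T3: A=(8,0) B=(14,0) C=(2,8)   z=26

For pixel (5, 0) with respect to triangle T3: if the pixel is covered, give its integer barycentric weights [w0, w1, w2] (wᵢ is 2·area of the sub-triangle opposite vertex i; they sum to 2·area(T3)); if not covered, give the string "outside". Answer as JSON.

T0:
  2·area = 4  (B↔C swapped to make it positive)
  edge (12, 0)→(4, 3): d=(-8,3) right/bottom  bias=-1
  edge (4, 3)→(0, 4): d=(-4,1) right/bottom  bias=-1
  edge (0, 4)→(12, 0): d=(12,-4) top-left  bias=+0
    (4,0)@(9, 1): e=[1,3,0] → #  [on edge]
    (5,0)@(11, 1): e=[-5,1,8] → ·
    (1,1)@(3, 3): e=[3,1,0] → #  [on edge]
    (2,1)@(5, 3): e=[-3,-1,8] → ·
    (4,1)@(9, 3): e=[-15,-5,24] → ·
    (1,2)@(3, 5): e=[-13,-7,24] → ·
  covered (2 px):
    · · · · # · · · · · ·
    · # · · · · · · · · ·
    · · · · · · · · · · ·
    · · · · · · · · · · ·
    · · · · · · · · · · ·
T1:
  2·area = 36  (B↔C swapped to make it positive)
  edge (20, 6)→(10, 0): d=(-10,-6) top-left  bias=+0
  edge (10, 0)→(16, 0): d=(6,0) top-left  bias=+0
  edge (16, 0)→(20, 6): d=(4,6) right/bottom  bias=-1
    (6,0)@(13, 1): e=[8,6,22] → #
    (7,0)@(15, 1): e=[20,6,10] → #
    (8,0)@(17, 1): e=[32,6,-2] → ·
    (6,1)@(13, 3): e=[-12,18,30] → ·
    (7,1)@(15, 3): e=[0,18,18] → #  [on edge]
    (8,1)@(17, 3): e=[12,18,6] → #
    (9,1)@(19, 3): e=[24,18,-6] → ·
    (7,2)@(15, 5): e=[-20,30,26] → ·
    (8,2)@(17, 5): e=[-8,30,14] → ·
    (9,2)@(19, 5): e=[4,30,2] → #
    (10,2)@(21, 5): e=[16,30,-10] → ·
    (9,3)@(19, 7): e=[-16,42,10] → ·
  covered (5 px):
    · · · · · · # # · · ·
    · · · · · · · # # · ·
    · · · · · · · · · # ·
    · · · · · · · · · · ·
    · · · · · · · · · · ·
T2:
  2·area = 20
  edge (4, 2)→(6, 6): d=(2,4) right/bottom  bias=-1
  edge (6, 6)→(2, 8): d=(-4,2) right/bottom  bias=-1
  edge (2, 8)→(4, 2): d=(2,-6) top-left  bias=+0
    (1,2)@(3, 5): e=[10,10,0] → #  [on edge]
    (2,2)@(5, 5): e=[2,6,12] → #
    (3,2)@(7, 5): e=[-6,2,24] → ·
    (1,3)@(3, 7): e=[14,2,4] → #
    (2,3)@(5, 7): e=[6,-2,16] → ·
    (1,4)@(3, 9): e=[18,-6,8] → ·
  covered (3 px):
    · · · · · · · · · · ·
    · · · · · · · · · · ·
    · # # · · · · · · · ·
    · # · · · · · · · · ·
    · · · · · · · · · · ·
T3:
  2·area = 48
  edge (8, 0)→(14, 0): d=(6,0) top-left  bias=+0
  edge (14, 0)→(2, 8): d=(-12,8) right/bottom  bias=-1
  edge (2, 8)→(8, 0): d=(6,-8) top-left  bias=+0
    (4,0)@(9, 1): e=[6,28,14] → #
    (5,0)@(11, 1): e=[6,12,30] → #
    (6,0)@(13, 1): e=[6,-4,46] → ·
    (3,1)@(7, 3): e=[18,20,10] → #
    (5,1)@(11, 3): e=[18,-12,42] → ·
    (2,2)@(5, 5): e=[30,12,6] → #
    (3,2)@(7, 5): e=[30,-4,22] → ·
    (4,2)@(9, 5): e=[30,-20,38] → ·
    (1,3)@(3, 7): e=[42,4,2] → #
    (2,3)@(5, 7): e=[42,-12,18] → ·
    (1,4)@(3, 9): e=[54,-20,14] → ·
  covered (6 px):
    · · · · # # · · · · ·
    · · · # # · · · · · ·
    · · # · · · · · · · ·
    · # · · · · · · · · ·
    · · · · · · · · · · ·

Result: [12,30,6]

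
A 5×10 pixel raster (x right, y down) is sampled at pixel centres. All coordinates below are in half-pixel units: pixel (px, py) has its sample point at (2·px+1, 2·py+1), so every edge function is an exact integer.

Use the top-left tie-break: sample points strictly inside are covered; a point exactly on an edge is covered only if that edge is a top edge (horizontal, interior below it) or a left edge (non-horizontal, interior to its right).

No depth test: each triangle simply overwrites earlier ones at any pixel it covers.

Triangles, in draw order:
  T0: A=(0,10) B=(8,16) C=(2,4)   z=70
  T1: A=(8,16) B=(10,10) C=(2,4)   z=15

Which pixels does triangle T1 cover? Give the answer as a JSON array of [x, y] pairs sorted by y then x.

T0:
  2·area = 60  (B↔C swapped to make it positive)
  edge (0, 10)→(2, 4): d=(2,-6) top-left  bias=+0
  edge (2, 4)→(8, 16): d=(6,12) right/bottom  bias=-1
  edge (8, 16)→(0, 10): d=(-8,-6) top-left  bias=+0
    (1,0)@(3, 1): e=[0,-30,90] → .  [on edge]
    (0,3)@(1, 7): e=[0,30,30] → X  [on edge]
    (1,3)@(3, 7): e=[12,6,42] → X
    (2,3)@(5, 7): e=[24,-18,54] → .
    (0,4)@(1, 9): e=[4,42,14] → X
    (2,4)@(5, 9): e=[28,-6,38] → .
    (0,5)@(1, 11): e=[8,54,-2] → .
    (1,5)@(3, 11): e=[20,30,10] → X
    (2,5)@(5, 11): e=[32,6,22] → X
    (3,5)@(7, 11): e=[44,-18,34] → .
    (1,6)@(3, 13): e=[24,42,-6] → .
    (2,6)@(5, 13): e=[36,18,6] → X
  covered (8 px):
    . . . . .
    . . . . .
    . . . . .
    X X . . .
    X X . . .
    . X X . .
    . . X . .
    . . . X .
    . . . . .
    . . . . .
T1:
  2·area = 60  (B↔C swapped to make it positive)
  edge (8, 16)→(2, 4): d=(-6,-12) top-left  bias=+0
  edge (2, 4)→(10, 10): d=(8,6) right/bottom  bias=-1
  edge (10, 10)→(8, 16): d=(-2,6) right/bottom  bias=-1
    (1,2)@(3, 5): e=[6,2,52] → X
    (2,2)@(5, 5): e=[30,-10,40] → .
    (1,3)@(3, 7): e=[-6,18,48] → .
    (2,3)@(5, 7): e=[18,6,36] → X
    (3,3)@(7, 7): e=[42,-6,24] → .
    (2,4)@(5, 9): e=[6,22,32] → X
    (3,4)@(7, 9): e=[30,10,20] → X
    (4,4)@(9, 9): e=[54,-2,8] → .
    (2,5)@(5, 11): e=[-6,38,28] → .
    (3,5)@(7, 11): e=[18,26,16] → X
    (4,5)@(9, 11): e=[42,14,4] → X
    (3,6)@(7, 13): e=[6,42,12] → X
    (4,6)@(9, 13): e=[30,30,0] → .  [on edge]
    (3,9)@(7, 19): e=[-30,90,0] → .  [on edge]
  covered (7 px):
    . . . . .
    . . . . .
    . X . . .
    . . X . .
    . . X X .
    . . . X X
    . . . X .
    . . . . .
    . . . . .
    . . . . .

Final: [[1,2],[2,3],[2,4],[3,4],[3,5],[4,5],[3,6]]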